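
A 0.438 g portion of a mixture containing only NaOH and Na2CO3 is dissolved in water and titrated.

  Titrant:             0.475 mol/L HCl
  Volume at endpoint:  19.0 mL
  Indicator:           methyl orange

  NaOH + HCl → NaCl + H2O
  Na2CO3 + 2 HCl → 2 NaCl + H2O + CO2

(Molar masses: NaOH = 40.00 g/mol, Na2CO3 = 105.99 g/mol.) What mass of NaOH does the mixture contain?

0.124 g

n(HCl) = 0.0190 × 0.475 = 9.03 × 10^-3 mol
Let x = n(NaOH), y = n(Na2CO3).
Titrant: 1x + 2y = 9.03 × 10^-3;  mass: 40.00x + 105.99y = 0.438
Solving, x = 3.10 × 10^-3 mol, y = 2.96 × 10^-3 mol
mass of NaOH = 3.10 × 10^-3 × 40.00 = 0.124 g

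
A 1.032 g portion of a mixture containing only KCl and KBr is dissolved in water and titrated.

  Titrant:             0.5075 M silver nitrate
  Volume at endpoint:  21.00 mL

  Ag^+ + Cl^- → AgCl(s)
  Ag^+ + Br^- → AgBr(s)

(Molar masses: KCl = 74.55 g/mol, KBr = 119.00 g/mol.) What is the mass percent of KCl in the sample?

38.39 %

n(AgNO3) = 0.02100 × 0.5075 = 0.01066 mol
Let x = n(KCl), y = n(KBr).
Titrant: 1x + 1y = 0.01066;  mass: 74.55x + 119.00y = 1.032
Solving, x = 5.315 × 10^-3 mol, y = 5.343 × 10^-3 mol
mass of KCl = 5.315 × 10^-3 × 74.55 = 0.3962 g
% KCl = 0.3962 / 1.032 × 100 = 38.39 %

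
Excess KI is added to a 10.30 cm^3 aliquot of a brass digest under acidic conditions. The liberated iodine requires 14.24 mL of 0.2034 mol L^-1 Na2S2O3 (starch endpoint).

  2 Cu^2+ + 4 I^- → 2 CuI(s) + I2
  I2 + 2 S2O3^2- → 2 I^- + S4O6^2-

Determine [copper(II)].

n(S2O3^2-) = 0.01424 × 0.2034 = 2.896 × 10^-3 mol
n(I2) = n(S2O3^2-)/2 = 1.448 × 10^-3 mol
From the 2:1 ratio, n(Cu2+) in the aliquot = 2/1 × 1.448 × 10^-3 = 2.896 × 10^-3 mol
[Cu2+] = 2.896 × 10^-3 / 0.01030 = 0.2812 mol/L

0.2812 mol/L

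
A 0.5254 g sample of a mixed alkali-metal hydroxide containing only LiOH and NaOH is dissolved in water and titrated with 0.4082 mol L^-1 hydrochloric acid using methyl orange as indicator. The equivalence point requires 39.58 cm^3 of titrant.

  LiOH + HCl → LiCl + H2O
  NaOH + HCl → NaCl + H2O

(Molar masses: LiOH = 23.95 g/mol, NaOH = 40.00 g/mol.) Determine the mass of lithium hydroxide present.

0.1804 g

n(HCl) = 0.03958 × 0.4082 = 0.01616 mol
Let x = n(LiOH), y = n(NaOH).
Titrant: 1x + 1y = 0.01616;  mass: 23.95x + 40.00y = 0.5254
Solving, x = 7.530 × 10^-3 mol, y = 8.626 × 10^-3 mol
mass of LiOH = 7.530 × 10^-3 × 23.95 = 0.1804 g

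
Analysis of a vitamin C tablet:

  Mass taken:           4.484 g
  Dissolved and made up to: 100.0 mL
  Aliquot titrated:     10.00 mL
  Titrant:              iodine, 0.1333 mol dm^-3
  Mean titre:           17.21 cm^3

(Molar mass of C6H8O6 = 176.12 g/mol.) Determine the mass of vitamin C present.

C6H8O6 + I2 → C6H6O6 + 2 HI
n(I2) per titration = 0.01721 × 0.1333 = 2.294 × 10^-3 mol
n(C6H8O6) in each aliquot = 2.294 × 10^-3 mol (1:1 ratio)
n(C6H8O6) in the whole flask = 2.294 × 10^-3 × 100.0/10.00 = 0.02294 mol
mass of C6H8O6 = 0.02294 × 176.12 = 4.040 g

4.040 g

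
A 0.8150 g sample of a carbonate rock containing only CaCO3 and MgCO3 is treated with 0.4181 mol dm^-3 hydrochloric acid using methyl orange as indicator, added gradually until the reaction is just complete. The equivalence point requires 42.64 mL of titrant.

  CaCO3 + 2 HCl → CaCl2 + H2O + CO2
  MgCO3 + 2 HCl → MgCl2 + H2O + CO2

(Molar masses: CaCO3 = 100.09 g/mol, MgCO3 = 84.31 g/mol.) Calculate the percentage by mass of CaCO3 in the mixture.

n(HCl) = 0.04264 × 0.4181 = 0.01783 mol
Let x = n(CaCO3), y = n(MgCO3).
Titrant: 2x + 2y = 0.01783;  mass: 100.09x + 84.31y = 0.8150
Solving, x = 4.022 × 10^-3 mol, y = 4.892 × 10^-3 mol
mass of CaCO3 = 4.022 × 10^-3 × 100.09 = 0.4026 g
% CaCO3 = 0.4026 / 0.8150 × 100 = 49.40 %

49.40 %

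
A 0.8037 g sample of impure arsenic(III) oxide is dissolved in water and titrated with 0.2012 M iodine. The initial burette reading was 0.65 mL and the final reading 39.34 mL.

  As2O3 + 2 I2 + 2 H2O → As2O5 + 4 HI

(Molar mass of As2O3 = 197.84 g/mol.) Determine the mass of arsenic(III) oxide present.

n(I2) = 0.03869 L × 0.2012 mol/L = 7.784 × 10^-3 mol
From the 1:2 ratio, n(As2O3) = 1/2 × 7.784 × 10^-3 = 3.892 × 10^-3 mol
mass of As2O3 = 3.892 × 10^-3 × 197.84 g/mol = 0.7700 g

0.7700 g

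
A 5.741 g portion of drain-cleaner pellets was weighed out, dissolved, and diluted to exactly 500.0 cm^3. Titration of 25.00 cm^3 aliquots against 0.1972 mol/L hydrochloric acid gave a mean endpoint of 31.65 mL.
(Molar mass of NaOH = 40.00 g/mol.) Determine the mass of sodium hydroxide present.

NaOH + HCl → NaCl + H2O
n(HCl) per titration = 0.03165 × 0.1972 = 6.241 × 10^-3 mol
n(NaOH) in each aliquot = 6.241 × 10^-3 mol (1:1 ratio)
n(NaOH) in the whole flask = 6.241 × 10^-3 × 500.0/25.00 = 0.1248 mol
mass of NaOH = 0.1248 × 40.00 = 4.993 g

4.993 g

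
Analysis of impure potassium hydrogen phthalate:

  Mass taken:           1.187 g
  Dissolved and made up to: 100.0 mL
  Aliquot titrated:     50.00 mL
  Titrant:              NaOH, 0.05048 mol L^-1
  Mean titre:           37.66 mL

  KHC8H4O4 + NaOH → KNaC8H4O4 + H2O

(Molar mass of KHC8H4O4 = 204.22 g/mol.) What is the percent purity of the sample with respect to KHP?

65.41 %

n(NaOH) per titration = 0.03766 × 0.05048 = 1.901 × 10^-3 mol
n(KHC8H4O4) in each aliquot = 1.901 × 10^-3 mol (1:1 ratio)
n(KHC8H4O4) in the whole flask = 1.901 × 10^-3 × 100.0/50.00 = 3.802 × 10^-3 mol
mass of KHC8H4O4 = 3.802 × 10^-3 × 204.22 = 0.7765 g
% KHC8H4O4 = 0.7765 / 1.187 × 100 = 65.41 %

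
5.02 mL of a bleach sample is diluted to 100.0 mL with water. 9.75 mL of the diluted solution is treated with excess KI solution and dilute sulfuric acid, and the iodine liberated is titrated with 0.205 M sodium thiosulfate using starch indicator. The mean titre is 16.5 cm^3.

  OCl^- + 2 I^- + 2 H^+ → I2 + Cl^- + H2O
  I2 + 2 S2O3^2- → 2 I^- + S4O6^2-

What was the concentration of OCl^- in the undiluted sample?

3.46 M

n(S2O3^2-) = 0.0165 × 0.205 = 3.38 × 10^-3 mol
n(I2) = n(S2O3^2-)/2 = 1.69 × 10^-3 mol
n(OCl^-) in the aliquot = 1.69 × 10^-3 mol (1:1 ratio)
[OCl^-]_dilute = 1.69 × 10^-3 / 0.00975 = 0.173 mol/L
[OCl^-]_original = 0.173 × 100.0/5.02 = 3.46 mol/L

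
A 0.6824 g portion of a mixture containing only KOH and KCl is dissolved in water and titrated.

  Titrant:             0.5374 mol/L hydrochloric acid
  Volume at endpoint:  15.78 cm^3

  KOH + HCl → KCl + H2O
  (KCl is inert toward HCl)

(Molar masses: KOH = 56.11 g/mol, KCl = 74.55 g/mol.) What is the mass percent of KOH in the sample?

n(HCl) = 0.01578 × 0.5374 = 8.480 × 10^-3 mol
Let x = n(KOH), y = n(KCl).
Titrant: 1x = 8.480 × 10^-3;  mass: 56.11x + 74.55y = 0.6824
Solving, x = 8.480 × 10^-3 mol, y = 2.771 × 10^-3 mol
mass of KOH = 8.480 × 10^-3 × 56.11 = 0.4758 g
% KOH = 0.4758 / 0.6824 × 100 = 69.73 %

69.73 %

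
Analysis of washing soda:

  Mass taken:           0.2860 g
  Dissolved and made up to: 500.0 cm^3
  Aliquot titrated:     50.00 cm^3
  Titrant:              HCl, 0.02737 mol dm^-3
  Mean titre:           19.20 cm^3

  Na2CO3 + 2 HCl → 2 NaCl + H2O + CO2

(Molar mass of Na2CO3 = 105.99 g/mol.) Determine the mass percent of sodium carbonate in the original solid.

n(HCl) per titration = 0.01920 × 0.02737 = 5.255 × 10^-4 mol
From the 1:2 ratio, n(Na2CO3) in each aliquot = 1/2 × 5.255 × 10^-4 = 2.628 × 10^-4 mol
n(Na2CO3) in the whole flask = 2.628 × 10^-4 × 500.0/50.00 = 2.628 × 10^-3 mol
mass of Na2CO3 = 2.628 × 10^-3 × 105.99 = 0.2785 g
% Na2CO3 = 0.2785 / 0.2860 × 100 = 97.37 %

97.37 %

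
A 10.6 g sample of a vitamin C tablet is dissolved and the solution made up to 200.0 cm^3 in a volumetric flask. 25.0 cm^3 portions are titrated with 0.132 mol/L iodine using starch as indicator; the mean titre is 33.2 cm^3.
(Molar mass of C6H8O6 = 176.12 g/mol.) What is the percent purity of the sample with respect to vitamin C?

58.3 %

C6H8O6 + I2 → C6H6O6 + 2 HI
n(I2) per titration = 0.0332 × 0.132 = 4.38 × 10^-3 mol
n(C6H8O6) in each aliquot = 4.38 × 10^-3 mol (1:1 ratio)
n(C6H8O6) in the whole flask = 4.38 × 10^-3 × 200.0/25.0 = 0.0351 mol
mass of C6H8O6 = 0.0351 × 176.12 = 6.17 g
% C6H8O6 = 6.17 / 10.6 × 100 = 58.3 %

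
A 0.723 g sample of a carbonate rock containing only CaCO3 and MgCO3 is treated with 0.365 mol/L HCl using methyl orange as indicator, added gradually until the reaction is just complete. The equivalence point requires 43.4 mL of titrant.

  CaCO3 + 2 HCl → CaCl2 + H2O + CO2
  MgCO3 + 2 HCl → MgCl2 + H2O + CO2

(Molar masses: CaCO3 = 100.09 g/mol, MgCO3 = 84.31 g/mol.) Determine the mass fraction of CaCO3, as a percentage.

n(HCl) = 0.0434 × 0.365 = 0.0158 mol
Let x = n(CaCO3), y = n(MgCO3).
Titrant: 2x + 2y = 0.0158;  mass: 100.09x + 84.31y = 0.723
Solving, x = 3.50 × 10^-3 mol, y = 4.42 × 10^-3 mol
mass of CaCO3 = 3.50 × 10^-3 × 100.09 = 0.350 g
% CaCO3 = 0.350 / 0.723 × 100 = 48.4 %

48.4 %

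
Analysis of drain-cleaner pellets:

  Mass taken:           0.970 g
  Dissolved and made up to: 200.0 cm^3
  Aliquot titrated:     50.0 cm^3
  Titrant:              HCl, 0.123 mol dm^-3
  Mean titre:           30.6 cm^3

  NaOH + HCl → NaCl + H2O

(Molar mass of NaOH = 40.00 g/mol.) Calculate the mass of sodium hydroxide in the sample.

0.602 g

n(HCl) per titration = 0.0306 × 0.123 = 3.76 × 10^-3 mol
n(NaOH) in each aliquot = 3.76 × 10^-3 mol (1:1 ratio)
n(NaOH) in the whole flask = 3.76 × 10^-3 × 200.0/50.0 = 0.0151 mol
mass of NaOH = 0.0151 × 40.00 = 0.602 g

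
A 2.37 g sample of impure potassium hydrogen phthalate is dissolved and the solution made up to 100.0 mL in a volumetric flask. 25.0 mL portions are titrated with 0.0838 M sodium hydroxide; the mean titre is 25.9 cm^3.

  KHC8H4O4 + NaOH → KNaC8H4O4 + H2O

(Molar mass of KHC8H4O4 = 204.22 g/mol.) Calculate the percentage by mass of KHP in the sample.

n(NaOH) per titration = 0.0259 × 0.0838 = 2.17 × 10^-3 mol
n(KHC8H4O4) in each aliquot = 2.17 × 10^-3 mol (1:1 ratio)
n(KHC8H4O4) in the whole flask = 2.17 × 10^-3 × 100.0/25.0 = 8.68 × 10^-3 mol
mass of KHC8H4O4 = 8.68 × 10^-3 × 204.22 = 1.77 g
% KHC8H4O4 = 1.77 / 2.37 × 100 = 74.8 %

74.8 %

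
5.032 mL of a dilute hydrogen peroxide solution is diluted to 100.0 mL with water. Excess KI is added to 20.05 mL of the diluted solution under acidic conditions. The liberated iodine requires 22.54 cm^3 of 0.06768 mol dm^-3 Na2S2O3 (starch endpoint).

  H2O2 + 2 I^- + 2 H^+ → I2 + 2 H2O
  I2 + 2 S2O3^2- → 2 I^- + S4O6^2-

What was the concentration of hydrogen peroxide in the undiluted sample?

n(S2O3^2-) = 0.02254 × 0.06768 = 1.526 × 10^-3 mol
n(I2) = n(S2O3^2-)/2 = 7.628 × 10^-4 mol
n(H2O2) in the aliquot = 7.628 × 10^-4 mol (1:1 ratio)
[H2O2]_dilute = 7.628 × 10^-4 / 0.02005 = 0.03804 mol/L
[H2O2]_original = 0.03804 × 100.0/5.032 = 0.7560 mol/L

0.7560 mol/L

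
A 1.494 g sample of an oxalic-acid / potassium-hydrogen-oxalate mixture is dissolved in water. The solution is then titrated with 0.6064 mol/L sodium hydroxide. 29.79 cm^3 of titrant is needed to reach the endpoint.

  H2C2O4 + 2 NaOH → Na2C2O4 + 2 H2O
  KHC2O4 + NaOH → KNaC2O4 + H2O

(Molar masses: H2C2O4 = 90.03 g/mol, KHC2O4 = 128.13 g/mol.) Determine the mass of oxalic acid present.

0.4444 g

n(NaOH) = 0.02979 × 0.6064 = 0.01806 mol
Let x = n(H2C2O4), y = n(KHC2O4).
Titrant: 2x + 1y = 0.01806;  mass: 90.03x + 128.13y = 1.494
Solving, x = 4.937 × 10^-3 mol, y = 8.191 × 10^-3 mol
mass of H2C2O4 = 4.937 × 10^-3 × 90.03 = 0.4444 g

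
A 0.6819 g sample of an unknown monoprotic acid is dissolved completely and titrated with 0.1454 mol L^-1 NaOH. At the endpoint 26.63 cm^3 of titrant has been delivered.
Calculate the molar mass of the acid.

176.1 g/mol

n(NaOH) = 0.02663 L × 0.1454 mol/L = 3.872 × 10^-3 mol
n(HA) = 3.872 × 10^-3 mol (1:1 ratio)
M = m / n = 0.6819 g / 3.872 × 10^-3 mol = 176.1 g/mol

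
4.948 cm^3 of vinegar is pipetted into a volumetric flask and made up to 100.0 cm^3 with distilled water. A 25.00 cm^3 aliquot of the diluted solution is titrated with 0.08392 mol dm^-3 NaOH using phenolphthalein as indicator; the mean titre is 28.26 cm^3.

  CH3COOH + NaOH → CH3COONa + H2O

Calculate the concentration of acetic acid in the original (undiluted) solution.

n(NaOH) = 0.02826 × 0.08392 = 2.372 × 10^-3 mol
n(CH3COOH) in the aliquot = 2.372 × 10^-3 mol (1:1 ratio)
[CH3COOH]_dilute = 2.372 × 10^-3 / 0.02500 = 0.09486 mol/L
Dilution factor = 100.0 / 4.948 = 20.21
[CH3COOH]_stock = 0.09486 × 20.21 = 1.917 mol/L

1.917 mol/L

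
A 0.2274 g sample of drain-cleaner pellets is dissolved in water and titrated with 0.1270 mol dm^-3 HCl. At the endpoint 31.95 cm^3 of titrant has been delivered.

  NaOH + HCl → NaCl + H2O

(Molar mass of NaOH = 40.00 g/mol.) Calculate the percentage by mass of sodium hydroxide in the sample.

n(HCl) = 0.03195 L × 0.1270 mol/L = 4.058 × 10^-3 mol
n(NaOH) = 4.058 × 10^-3 mol (1:1 ratio)
mass of NaOH = 4.058 × 10^-3 × 40.00 g/mol = 0.1623 g
% NaOH = 0.1623 / 0.2274 × 100 = 71.37 %

71.37 %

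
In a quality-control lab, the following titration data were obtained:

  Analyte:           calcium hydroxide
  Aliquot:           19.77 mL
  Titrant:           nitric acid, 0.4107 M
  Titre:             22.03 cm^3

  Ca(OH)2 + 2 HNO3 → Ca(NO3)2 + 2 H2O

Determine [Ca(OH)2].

0.2288 M

n(HNO3) = 0.02203 L × 0.4107 mol/L = 9.048 × 10^-3 mol
From the 1:2 mole ratio, n(Ca(OH)2) = 1/2 × 9.048 × 10^-3 = 4.524 × 10^-3 mol
[Ca(OH)2] = 4.524 × 10^-3 mol / 0.01977 L = 0.2288 mol/L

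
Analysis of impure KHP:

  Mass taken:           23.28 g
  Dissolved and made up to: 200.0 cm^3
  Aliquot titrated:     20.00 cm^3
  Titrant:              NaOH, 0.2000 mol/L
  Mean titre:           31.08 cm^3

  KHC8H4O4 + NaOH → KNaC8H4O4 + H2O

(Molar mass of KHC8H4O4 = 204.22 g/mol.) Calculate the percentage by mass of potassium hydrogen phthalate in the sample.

n(NaOH) per titration = 0.03108 × 0.2000 = 6.216 × 10^-3 mol
n(KHC8H4O4) in each aliquot = 6.216 × 10^-3 mol (1:1 ratio)
n(KHC8H4O4) in the whole flask = 6.216 × 10^-3 × 200.0/20.00 = 0.06216 mol
mass of KHC8H4O4 = 0.06216 × 204.22 = 12.69 g
% KHC8H4O4 = 12.69 / 23.28 × 100 = 54.53 %

54.53 %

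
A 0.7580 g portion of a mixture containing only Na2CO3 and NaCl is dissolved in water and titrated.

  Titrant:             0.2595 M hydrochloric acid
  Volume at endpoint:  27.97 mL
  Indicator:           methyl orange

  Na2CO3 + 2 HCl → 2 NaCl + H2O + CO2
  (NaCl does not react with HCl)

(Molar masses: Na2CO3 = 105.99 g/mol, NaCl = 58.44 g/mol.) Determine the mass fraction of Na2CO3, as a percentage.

50.75 %

n(HCl) = 0.02797 × 0.2595 = 7.258 × 10^-3 mol
Let x = n(Na2CO3), y = n(NaCl).
Titrant: 2x = 7.258 × 10^-3;  mass: 105.99x + 58.44y = 0.7580
Solving, x = 3.629 × 10^-3 mol, y = 6.389 × 10^-3 mol
mass of Na2CO3 = 3.629 × 10^-3 × 105.99 = 0.3846 g
% Na2CO3 = 0.3846 / 0.7580 × 100 = 50.75 %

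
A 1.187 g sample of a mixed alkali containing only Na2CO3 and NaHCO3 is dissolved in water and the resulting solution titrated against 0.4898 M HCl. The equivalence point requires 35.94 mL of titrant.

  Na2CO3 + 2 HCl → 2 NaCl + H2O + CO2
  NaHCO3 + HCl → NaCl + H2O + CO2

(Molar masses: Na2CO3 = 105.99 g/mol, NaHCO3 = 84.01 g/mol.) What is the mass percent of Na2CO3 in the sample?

n(HCl) = 0.03594 × 0.4898 = 0.01760 mol
Let x = n(Na2CO3), y = n(NaHCO3).
Titrant: 2x + 1y = 0.01760;  mass: 105.99x + 84.01y = 1.187
Solving, x = 4.705 × 10^-3 mol, y = 8.193 × 10^-3 mol
mass of Na2CO3 = 4.705 × 10^-3 × 105.99 = 0.4987 g
% Na2CO3 = 0.4987 / 1.187 × 100 = 42.01 %

42.01 %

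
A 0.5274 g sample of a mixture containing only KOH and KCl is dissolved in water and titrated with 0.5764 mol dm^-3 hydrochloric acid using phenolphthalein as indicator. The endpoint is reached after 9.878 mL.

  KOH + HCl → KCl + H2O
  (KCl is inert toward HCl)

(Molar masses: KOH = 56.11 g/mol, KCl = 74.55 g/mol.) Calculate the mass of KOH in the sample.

n(HCl) = 0.009878 × 0.5764 = 5.694 × 10^-3 mol
Let x = n(KOH), y = n(KCl).
Titrant: 1x = 5.694 × 10^-3;  mass: 56.11x + 74.55y = 0.5274
Solving, x = 5.694 × 10^-3 mol, y = 2.789 × 10^-3 mol
mass of KOH = 5.694 × 10^-3 × 56.11 = 0.3195 g

0.3195 g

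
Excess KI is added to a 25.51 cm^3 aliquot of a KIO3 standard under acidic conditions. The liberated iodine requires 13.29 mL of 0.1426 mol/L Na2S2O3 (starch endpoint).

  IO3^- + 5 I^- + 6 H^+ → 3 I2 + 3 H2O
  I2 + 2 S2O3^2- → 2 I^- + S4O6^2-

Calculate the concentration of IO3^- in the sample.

0.01238 mol/L

n(S2O3^2-) = 0.01329 × 0.1426 = 1.895 × 10^-3 mol
n(I2) = n(S2O3^2-)/2 = 9.476 × 10^-4 mol
From the 1:3 ratio, n(IO3^-) in the aliquot = 1/3 × 9.476 × 10^-4 = 3.159 × 10^-4 mol
[IO3^-] = 3.159 × 10^-4 / 0.02551 = 0.01238 mol/L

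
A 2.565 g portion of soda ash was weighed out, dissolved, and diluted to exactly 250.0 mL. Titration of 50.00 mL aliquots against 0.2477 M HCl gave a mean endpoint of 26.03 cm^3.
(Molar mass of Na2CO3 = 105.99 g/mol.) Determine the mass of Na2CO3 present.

Na2CO3 + 2 HCl → 2 NaCl + H2O + CO2
n(HCl) per titration = 0.02603 × 0.2477 = 6.448 × 10^-3 mol
From the 1:2 ratio, n(Na2CO3) in each aliquot = 1/2 × 6.448 × 10^-3 = 3.224 × 10^-3 mol
n(Na2CO3) in the whole flask = 3.224 × 10^-3 × 250.0/50.00 = 0.01612 mol
mass of Na2CO3 = 0.01612 × 105.99 = 1.708 g

1.708 g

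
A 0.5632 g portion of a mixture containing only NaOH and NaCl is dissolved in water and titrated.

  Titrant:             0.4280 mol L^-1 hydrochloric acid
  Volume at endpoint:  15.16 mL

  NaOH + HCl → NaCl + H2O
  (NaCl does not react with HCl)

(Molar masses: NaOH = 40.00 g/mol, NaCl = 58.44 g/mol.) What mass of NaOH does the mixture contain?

0.2595 g

n(HCl) = 0.01516 × 0.4280 = 6.488 × 10^-3 mol
Let x = n(NaOH), y = n(NaCl).
Titrant: 1x = 6.488 × 10^-3;  mass: 40.00x + 58.44y = 0.5632
Solving, x = 6.488 × 10^-3 mol, y = 5.196 × 10^-3 mol
mass of NaOH = 6.488 × 10^-3 × 40.00 = 0.2595 g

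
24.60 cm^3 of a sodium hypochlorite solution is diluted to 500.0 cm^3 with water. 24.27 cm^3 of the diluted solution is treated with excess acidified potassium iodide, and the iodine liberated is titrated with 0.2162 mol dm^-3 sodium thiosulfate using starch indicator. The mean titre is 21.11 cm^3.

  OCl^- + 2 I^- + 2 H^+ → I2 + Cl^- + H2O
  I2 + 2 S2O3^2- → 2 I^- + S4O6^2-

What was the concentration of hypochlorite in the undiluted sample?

n(S2O3^2-) = 0.02111 × 0.2162 = 4.564 × 10^-3 mol
n(I2) = n(S2O3^2-)/2 = 2.282 × 10^-3 mol
n(OCl^-) in the aliquot = 2.282 × 10^-3 mol (1:1 ratio)
[OCl^-]_dilute = 2.282 × 10^-3 / 0.02427 = 0.09403 mol/L
[OCl^-]_original = 0.09403 × 500.0/24.60 = 1.911 mol/L

1.911 mol/L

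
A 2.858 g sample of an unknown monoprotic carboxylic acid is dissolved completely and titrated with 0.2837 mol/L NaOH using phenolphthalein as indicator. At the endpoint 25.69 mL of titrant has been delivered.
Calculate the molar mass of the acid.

n(NaOH) = 0.02569 L × 0.2837 mol/L = 7.288 × 10^-3 mol
n(HA) = 7.288 × 10^-3 mol (1:1 ratio)
M = m / n = 2.858 g / 7.288 × 10^-3 mol = 392.1 g/mol

392.1 g/mol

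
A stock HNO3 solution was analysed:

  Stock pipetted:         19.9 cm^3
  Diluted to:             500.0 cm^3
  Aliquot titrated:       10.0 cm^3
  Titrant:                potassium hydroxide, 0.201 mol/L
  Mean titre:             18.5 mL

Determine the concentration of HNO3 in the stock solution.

9.34 mol/L

HNO3 + KOH → KNO3 + H2O
n(KOH) = 0.0185 × 0.201 = 3.72 × 10^-3 mol
n(HNO3) in the aliquot = 3.72 × 10^-3 mol (1:1 ratio)
[HNO3]_dilute = 3.72 × 10^-3 / 0.0100 = 0.372 mol/L
Dilution factor = 500.0 / 19.9 = 25.13
[HNO3]_stock = 0.372 × 25.13 = 9.34 mol/L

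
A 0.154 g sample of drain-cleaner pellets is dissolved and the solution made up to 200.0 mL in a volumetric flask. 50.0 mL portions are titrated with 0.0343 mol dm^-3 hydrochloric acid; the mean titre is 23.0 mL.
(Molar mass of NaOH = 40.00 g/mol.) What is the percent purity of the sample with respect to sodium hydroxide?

NaOH + HCl → NaCl + H2O
n(HCl) per titration = 0.0230 × 0.0343 = 7.89 × 10^-4 mol
n(NaOH) in each aliquot = 7.89 × 10^-4 mol (1:1 ratio)
n(NaOH) in the whole flask = 7.89 × 10^-4 × 200.0/50.0 = 3.16 × 10^-3 mol
mass of NaOH = 3.16 × 10^-3 × 40.00 = 0.126 g
% NaOH = 0.126 / 0.154 × 100 = 82.0 %

82.0 %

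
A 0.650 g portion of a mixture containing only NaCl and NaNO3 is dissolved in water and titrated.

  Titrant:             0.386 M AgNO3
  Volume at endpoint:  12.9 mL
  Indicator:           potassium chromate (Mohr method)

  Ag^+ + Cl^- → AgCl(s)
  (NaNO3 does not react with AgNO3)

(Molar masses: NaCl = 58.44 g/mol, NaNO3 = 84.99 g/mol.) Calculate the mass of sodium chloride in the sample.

n(AgNO3) = 0.0129 × 0.386 = 4.98 × 10^-3 mol
Let x = n(NaCl), y = n(NaNO3).
Titrant: 1x = 4.98 × 10^-3;  mass: 58.44x + 84.99y = 0.650
Solving, x = 4.98 × 10^-3 mol, y = 4.22 × 10^-3 mol
mass of NaCl = 4.98 × 10^-3 × 58.44 = 0.291 g

0.291 g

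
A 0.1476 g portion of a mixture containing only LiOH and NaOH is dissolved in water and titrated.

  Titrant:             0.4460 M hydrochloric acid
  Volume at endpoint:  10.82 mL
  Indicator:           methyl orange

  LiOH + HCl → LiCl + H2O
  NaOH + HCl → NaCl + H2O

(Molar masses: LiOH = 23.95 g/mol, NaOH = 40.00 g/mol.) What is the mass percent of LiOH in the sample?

n(HCl) = 0.01082 × 0.4460 = 4.826 × 10^-3 mol
Let x = n(LiOH), y = n(NaOH).
Titrant: 1x + 1y = 4.826 × 10^-3;  mass: 23.95x + 40.00y = 0.1476
Solving, x = 2.830 × 10^-3 mol, y = 1.995 × 10^-3 mol
mass of LiOH = 2.830 × 10^-3 × 23.95 = 0.06779 g
% LiOH = 0.06779 / 0.1476 × 100 = 45.93 %

45.93 %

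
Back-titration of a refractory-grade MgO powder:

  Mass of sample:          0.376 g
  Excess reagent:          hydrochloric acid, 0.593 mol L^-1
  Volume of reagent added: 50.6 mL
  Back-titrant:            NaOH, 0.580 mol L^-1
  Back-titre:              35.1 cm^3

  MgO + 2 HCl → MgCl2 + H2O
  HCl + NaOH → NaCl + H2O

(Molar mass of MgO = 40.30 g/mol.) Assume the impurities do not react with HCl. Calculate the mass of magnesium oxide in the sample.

n(HCl) added = 0.0506 × 0.593 = 0.0300 mol
n(NaOH) used in back-titration = 0.0351 × 0.580 = 0.0204 mol
n(HCl) left over = 0.0204 mol (1:1 ratio)
n(HCl) consumed by analyte = 0.0300 − 0.0204 = 9.65 × 10^-3 mol
From the 1:2 ratio, n(MgO) = 1/2 × 9.65 × 10^-3 = 4.82 × 10^-3 mol
mass of MgO = 4.82 × 10^-3 × 40.30 = 0.194 g

0.194 g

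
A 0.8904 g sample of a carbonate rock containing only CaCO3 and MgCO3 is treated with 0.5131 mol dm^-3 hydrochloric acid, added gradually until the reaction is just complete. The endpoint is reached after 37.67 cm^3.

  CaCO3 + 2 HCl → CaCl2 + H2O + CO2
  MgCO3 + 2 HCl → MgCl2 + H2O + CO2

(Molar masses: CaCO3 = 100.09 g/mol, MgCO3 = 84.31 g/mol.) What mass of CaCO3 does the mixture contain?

0.4796 g

n(HCl) = 0.03767 × 0.5131 = 0.01933 mol
Let x = n(CaCO3), y = n(MgCO3).
Titrant: 2x + 2y = 0.01933;  mass: 100.09x + 84.31y = 0.8904
Solving, x = 4.791 × 10^-3 mol, y = 4.873 × 10^-3 mol
mass of CaCO3 = 4.791 × 10^-3 × 100.09 = 0.4796 g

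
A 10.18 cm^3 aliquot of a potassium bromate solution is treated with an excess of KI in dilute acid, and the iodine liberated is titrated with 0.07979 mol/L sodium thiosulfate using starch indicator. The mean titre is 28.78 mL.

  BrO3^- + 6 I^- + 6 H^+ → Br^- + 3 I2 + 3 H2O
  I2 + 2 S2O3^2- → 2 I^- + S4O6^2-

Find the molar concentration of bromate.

0.03760 mol/L

n(S2O3^2-) = 0.02878 × 0.07979 = 2.296 × 10^-3 mol
n(I2) = n(S2O3^2-)/2 = 1.148 × 10^-3 mol
From the 1:3 ratio, n(BrO3^-) in the aliquot = 1/3 × 1.148 × 10^-3 = 3.827 × 10^-4 mol
[BrO3^-] = 3.827 × 10^-4 / 0.01018 = 0.03760 mol/L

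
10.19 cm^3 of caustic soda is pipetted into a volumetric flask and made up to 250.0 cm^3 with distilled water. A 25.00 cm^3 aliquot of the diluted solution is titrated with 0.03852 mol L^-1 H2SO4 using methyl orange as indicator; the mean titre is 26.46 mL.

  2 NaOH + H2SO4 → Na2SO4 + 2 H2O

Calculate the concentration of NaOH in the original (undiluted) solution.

2.000 mol/L

n(H2SO4) = 0.02646 × 0.03852 = 1.019 × 10^-3 mol
From the 2:1 ratio, n(NaOH) in the aliquot = 2/1 × 1.019 × 10^-3 = 2.038 × 10^-3 mol
[NaOH]_dilute = 2.038 × 10^-3 / 0.02500 = 0.08154 mol/L
Dilution factor = 250.0 / 10.19 = 24.53
[NaOH]_stock = 0.08154 × 24.53 = 2.000 mol/L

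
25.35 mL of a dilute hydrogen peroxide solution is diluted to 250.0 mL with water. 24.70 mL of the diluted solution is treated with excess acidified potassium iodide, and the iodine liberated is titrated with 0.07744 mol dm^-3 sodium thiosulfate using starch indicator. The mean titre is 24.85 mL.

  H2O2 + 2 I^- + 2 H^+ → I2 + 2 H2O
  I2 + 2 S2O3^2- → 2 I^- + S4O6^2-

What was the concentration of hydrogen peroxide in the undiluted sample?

n(S2O3^2-) = 0.02485 × 0.07744 = 1.924 × 10^-3 mol
n(I2) = n(S2O3^2-)/2 = 9.622 × 10^-4 mol
n(H2O2) in the aliquot = 9.622 × 10^-4 mol (1:1 ratio)
[H2O2]_dilute = 9.622 × 10^-4 / 0.02470 = 0.03896 mol/L
[H2O2]_original = 0.03896 × 250.0/25.35 = 0.3842 mol/L

0.3842 mol/L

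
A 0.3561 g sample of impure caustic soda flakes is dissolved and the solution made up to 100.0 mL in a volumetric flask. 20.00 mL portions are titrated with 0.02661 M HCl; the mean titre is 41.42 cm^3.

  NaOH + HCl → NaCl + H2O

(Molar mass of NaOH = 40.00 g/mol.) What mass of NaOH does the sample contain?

n(HCl) per titration = 0.04142 × 0.02661 = 1.102 × 10^-3 mol
n(NaOH) in each aliquot = 1.102 × 10^-3 mol (1:1 ratio)
n(NaOH) in the whole flask = 1.102 × 10^-3 × 100.0/20.00 = 5.511 × 10^-3 mol
mass of NaOH = 5.511 × 10^-3 × 40.00 = 0.2204 g

0.2204 g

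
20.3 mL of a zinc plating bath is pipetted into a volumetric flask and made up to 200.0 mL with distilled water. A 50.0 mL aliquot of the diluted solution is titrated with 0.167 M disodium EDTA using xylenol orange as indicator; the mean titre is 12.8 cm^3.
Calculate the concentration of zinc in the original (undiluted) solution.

Zn^2+ + EDTA^4- → [Zn(EDTA)]^2-
n(EDTA) = 0.0128 × 0.167 = 2.14 × 10^-3 mol
n(Zn2+) in the aliquot = 2.14 × 10^-3 mol (1:1 ratio)
[Zn2+]_dilute = 2.14 × 10^-3 / 0.0500 = 0.0428 mol/L
Dilution factor = 200.0 / 20.3 = 9.852
[Zn2+]_stock = 0.0428 × 9.852 = 0.421 mol/L

0.421 M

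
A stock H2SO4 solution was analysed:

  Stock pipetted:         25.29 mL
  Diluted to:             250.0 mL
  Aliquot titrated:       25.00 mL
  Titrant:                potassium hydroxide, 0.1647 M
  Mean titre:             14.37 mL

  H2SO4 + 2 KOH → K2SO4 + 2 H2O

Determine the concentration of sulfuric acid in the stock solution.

0.4679 M

n(KOH) = 0.01437 × 0.1647 = 2.367 × 10^-3 mol
From the 1:2 ratio, n(H2SO4) in the aliquot = 1/2 × 2.367 × 10^-3 = 1.183 × 10^-3 mol
[H2SO4]_dilute = 1.183 × 10^-3 / 0.02500 = 0.04733 mol/L
Dilution factor = 250.0 / 25.29 = 9.885
[H2SO4]_stock = 0.04733 × 9.885 = 0.4679 mol/L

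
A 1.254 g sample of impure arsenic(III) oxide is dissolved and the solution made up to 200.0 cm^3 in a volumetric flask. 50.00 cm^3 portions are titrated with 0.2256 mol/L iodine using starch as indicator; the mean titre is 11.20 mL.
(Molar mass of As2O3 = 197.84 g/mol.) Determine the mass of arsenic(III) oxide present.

As2O3 + 2 I2 + 2 H2O → As2O5 + 4 HI
n(I2) per titration = 0.01120 × 0.2256 = 2.527 × 10^-3 mol
From the 1:2 ratio, n(As2O3) in each aliquot = 1/2 × 2.527 × 10^-3 = 1.263 × 10^-3 mol
n(As2O3) in the whole flask = 1.263 × 10^-3 × 200.0/50.00 = 5.053 × 10^-3 mol
mass of As2O3 = 5.053 × 10^-3 × 197.84 = 0.9998 g

0.9998 g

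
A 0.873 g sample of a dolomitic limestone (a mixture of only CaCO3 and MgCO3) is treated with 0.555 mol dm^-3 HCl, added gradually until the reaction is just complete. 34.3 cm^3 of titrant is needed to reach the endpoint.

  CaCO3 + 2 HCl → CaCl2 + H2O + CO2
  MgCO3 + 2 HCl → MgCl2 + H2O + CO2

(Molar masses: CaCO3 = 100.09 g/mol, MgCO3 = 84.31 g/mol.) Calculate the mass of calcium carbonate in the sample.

n(HCl) = 0.0343 × 0.555 = 0.0190 mol
Let x = n(CaCO3), y = n(MgCO3).
Titrant: 2x + 2y = 0.0190;  mass: 100.09x + 84.31y = 0.873
Solving, x = 4.47 × 10^-3 mol, y = 5.05 × 10^-3 mol
mass of CaCO3 = 4.47 × 10^-3 × 100.09 = 0.447 g

0.447 g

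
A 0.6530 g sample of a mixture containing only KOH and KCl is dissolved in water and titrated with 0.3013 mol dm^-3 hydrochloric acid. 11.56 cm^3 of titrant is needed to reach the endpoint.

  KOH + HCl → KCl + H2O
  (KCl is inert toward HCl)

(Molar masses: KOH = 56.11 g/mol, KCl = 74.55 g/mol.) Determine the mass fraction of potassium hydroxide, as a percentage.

n(HCl) = 0.01156 × 0.3013 = 3.483 × 10^-3 mol
Let x = n(KOH), y = n(KCl).
Titrant: 1x = 3.483 × 10^-3;  mass: 56.11x + 74.55y = 0.6530
Solving, x = 3.483 × 10^-3 mol, y = 6.138 × 10^-3 mol
mass of KOH = 3.483 × 10^-3 × 56.11 = 0.1954 g
% KOH = 0.1954 / 0.6530 × 100 = 29.93 %

29.93 %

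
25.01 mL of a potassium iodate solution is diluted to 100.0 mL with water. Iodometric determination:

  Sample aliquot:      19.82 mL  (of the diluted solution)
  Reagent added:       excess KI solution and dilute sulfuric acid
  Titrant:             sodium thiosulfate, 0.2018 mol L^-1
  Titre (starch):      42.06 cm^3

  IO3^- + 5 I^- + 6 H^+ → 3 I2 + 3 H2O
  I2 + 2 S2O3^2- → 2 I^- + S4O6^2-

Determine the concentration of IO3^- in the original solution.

n(S2O3^2-) = 0.04206 × 0.2018 = 8.488 × 10^-3 mol
n(I2) = n(S2O3^2-)/2 = 4.244 × 10^-3 mol
From the 1:3 ratio, n(IO3^-) in the aliquot = 1/3 × 4.244 × 10^-3 = 1.415 × 10^-3 mol
[IO3^-]_dilute = 1.415 × 10^-3 / 0.01982 = 0.07137 mol/L
[IO3^-]_original = 0.07137 × 100.0/25.01 = 0.2854 mol/L

0.2854 mol/L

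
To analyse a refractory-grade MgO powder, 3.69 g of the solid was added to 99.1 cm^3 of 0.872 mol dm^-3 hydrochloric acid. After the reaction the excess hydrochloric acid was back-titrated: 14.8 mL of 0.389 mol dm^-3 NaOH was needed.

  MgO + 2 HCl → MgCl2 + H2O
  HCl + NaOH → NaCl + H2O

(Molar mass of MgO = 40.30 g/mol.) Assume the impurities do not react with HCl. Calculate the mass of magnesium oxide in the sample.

n(HCl) added = 0.0991 × 0.872 = 0.0864 mol
n(NaOH) used in back-titration = 0.0148 × 0.389 = 5.76 × 10^-3 mol
n(HCl) left over = 5.76 × 10^-3 mol (1:1 ratio)
n(HCl) consumed by analyte = 0.0864 − 5.76 × 10^-3 = 0.0807 mol
From the 1:2 ratio, n(MgO) = 1/2 × 0.0807 = 0.0403 mol
mass of MgO = 0.0403 × 40.30 = 1.63 g

1.63 g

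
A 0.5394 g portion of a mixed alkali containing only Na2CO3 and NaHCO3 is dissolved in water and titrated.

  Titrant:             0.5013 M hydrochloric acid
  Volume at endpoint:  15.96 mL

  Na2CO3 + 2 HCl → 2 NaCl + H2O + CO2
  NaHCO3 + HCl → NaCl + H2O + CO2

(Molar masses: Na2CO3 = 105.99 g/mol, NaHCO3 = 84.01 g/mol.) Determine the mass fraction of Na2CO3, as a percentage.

n(HCl) = 0.01596 × 0.5013 = 8.001 × 10^-3 mol
Let x = n(Na2CO3), y = n(NaHCO3).
Titrant: 2x + 1y = 8.001 × 10^-3;  mass: 105.99x + 84.01y = 0.5394
Solving, x = 2.140 × 10^-3 mol, y = 3.721 × 10^-3 mol
mass of Na2CO3 = 2.140 × 10^-3 × 105.99 = 0.2268 g
% Na2CO3 = 0.2268 / 0.5394 × 100 = 42.05 %

42.05 %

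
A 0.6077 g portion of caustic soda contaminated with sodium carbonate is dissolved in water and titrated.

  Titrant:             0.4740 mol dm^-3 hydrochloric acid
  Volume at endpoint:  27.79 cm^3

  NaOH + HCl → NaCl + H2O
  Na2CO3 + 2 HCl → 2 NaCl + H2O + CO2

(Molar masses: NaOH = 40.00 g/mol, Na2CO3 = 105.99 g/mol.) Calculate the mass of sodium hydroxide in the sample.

n(HCl) = 0.02779 × 0.4740 = 0.01317 mol
Let x = n(NaOH), y = n(Na2CO3).
Titrant: 1x + 2y = 0.01317;  mass: 40.00x + 105.99y = 0.6077
Solving, x = 6.955 × 10^-3 mol, y = 3.109 × 10^-3 mol
mass of NaOH = 6.955 × 10^-3 × 40.00 = 0.2782 g

0.2782 g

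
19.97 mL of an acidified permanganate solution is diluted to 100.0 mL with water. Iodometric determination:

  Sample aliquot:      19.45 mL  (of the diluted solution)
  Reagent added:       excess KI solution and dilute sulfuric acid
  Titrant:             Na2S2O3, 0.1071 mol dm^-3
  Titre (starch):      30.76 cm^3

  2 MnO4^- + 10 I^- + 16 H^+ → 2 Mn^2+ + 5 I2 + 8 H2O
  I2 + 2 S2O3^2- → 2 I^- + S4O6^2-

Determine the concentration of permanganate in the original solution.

0.1696 mol/L

n(S2O3^2-) = 0.03076 × 0.1071 = 3.294 × 10^-3 mol
n(I2) = n(S2O3^2-)/2 = 1.647 × 10^-3 mol
From the 2:5 ratio, n(MnO4^-) in the aliquot = 2/5 × 1.647 × 10^-3 = 6.589 × 10^-4 mol
[MnO4^-]_dilute = 6.589 × 10^-4 / 0.01945 = 0.03388 mol/L
[MnO4^-]_original = 0.03388 × 100.0/19.97 = 0.1696 mol/L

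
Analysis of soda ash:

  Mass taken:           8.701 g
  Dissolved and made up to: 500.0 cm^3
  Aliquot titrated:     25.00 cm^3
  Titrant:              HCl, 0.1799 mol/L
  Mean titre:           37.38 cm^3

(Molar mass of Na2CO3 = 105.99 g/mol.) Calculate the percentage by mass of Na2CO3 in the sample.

81.92 %

Na2CO3 + 2 HCl → 2 NaCl + H2O + CO2
n(HCl) per titration = 0.03738 × 0.1799 = 6.725 × 10^-3 mol
From the 1:2 ratio, n(Na2CO3) in each aliquot = 1/2 × 6.725 × 10^-3 = 3.362 × 10^-3 mol
n(Na2CO3) in the whole flask = 3.362 × 10^-3 × 500.0/25.00 = 0.06725 mol
mass of Na2CO3 = 0.06725 × 105.99 = 7.127 g
% Na2CO3 = 7.127 / 8.701 × 100 = 81.92 %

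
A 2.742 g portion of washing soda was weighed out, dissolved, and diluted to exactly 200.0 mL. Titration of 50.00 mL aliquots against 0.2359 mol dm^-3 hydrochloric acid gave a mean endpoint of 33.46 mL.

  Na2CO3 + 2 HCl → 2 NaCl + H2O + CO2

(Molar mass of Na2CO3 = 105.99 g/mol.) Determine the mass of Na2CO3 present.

1.673 g

n(HCl) per titration = 0.03346 × 0.2359 = 7.893 × 10^-3 mol
From the 1:2 ratio, n(Na2CO3) in each aliquot = 1/2 × 7.893 × 10^-3 = 3.947 × 10^-3 mol
n(Na2CO3) in the whole flask = 3.947 × 10^-3 × 200.0/50.00 = 0.01579 mol
mass of Na2CO3 = 0.01579 × 105.99 = 1.673 g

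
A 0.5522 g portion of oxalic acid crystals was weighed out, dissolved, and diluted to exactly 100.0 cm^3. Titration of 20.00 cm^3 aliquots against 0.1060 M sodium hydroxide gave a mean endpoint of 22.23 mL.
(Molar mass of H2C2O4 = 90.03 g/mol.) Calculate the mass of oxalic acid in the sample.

0.5304 g

H2C2O4 + 2 NaOH → Na2C2O4 + 2 H2O
n(NaOH) per titration = 0.02223 × 0.1060 = 2.356 × 10^-3 mol
From the 1:2 ratio, n(H2C2O4) in each aliquot = 1/2 × 2.356 × 10^-3 = 1.178 × 10^-3 mol
n(H2C2O4) in the whole flask = 1.178 × 10^-3 × 100.0/20.00 = 5.891 × 10^-3 mol
mass of H2C2O4 = 5.891 × 10^-3 × 90.03 = 0.5304 g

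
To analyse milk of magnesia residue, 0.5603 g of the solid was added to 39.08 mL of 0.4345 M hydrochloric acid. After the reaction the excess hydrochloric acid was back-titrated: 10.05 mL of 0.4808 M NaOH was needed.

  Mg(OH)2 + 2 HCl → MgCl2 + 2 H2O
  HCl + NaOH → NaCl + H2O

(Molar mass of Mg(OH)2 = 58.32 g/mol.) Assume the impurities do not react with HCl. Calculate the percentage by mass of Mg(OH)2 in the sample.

n(HCl) added = 0.03908 × 0.4345 = 0.01698 mol
n(NaOH) used in back-titration = 0.01005 × 0.4808 = 4.832 × 10^-3 mol
n(HCl) left over = 4.832 × 10^-3 mol (1:1 ratio)
n(HCl) consumed by analyte = 0.01698 − 4.832 × 10^-3 = 0.01215 mol
From the 1:2 ratio, n(Mg(OH)2) = 1/2 × 0.01215 = 6.074 × 10^-3 mol
mass of Mg(OH)2 = 6.074 × 10^-3 × 58.32 = 0.3542 g
% Mg(OH)2 = 0.3542 / 0.5603 × 100 = 63.22 %

63.22 %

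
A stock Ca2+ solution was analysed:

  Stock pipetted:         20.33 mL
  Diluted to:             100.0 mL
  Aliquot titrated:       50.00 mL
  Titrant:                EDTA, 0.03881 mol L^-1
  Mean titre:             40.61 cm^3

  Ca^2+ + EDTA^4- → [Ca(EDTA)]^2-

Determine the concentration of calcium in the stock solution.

0.1550 mol/L

n(EDTA) = 0.04061 × 0.03881 = 1.576 × 10^-3 mol
n(Ca2+) in the aliquot = 1.576 × 10^-3 mol (1:1 ratio)
[Ca2+]_dilute = 1.576 × 10^-3 / 0.05000 = 0.03152 mol/L
Dilution factor = 100.0 / 20.33 = 4.919
[Ca2+]_stock = 0.03152 × 4.919 = 0.1550 mol/L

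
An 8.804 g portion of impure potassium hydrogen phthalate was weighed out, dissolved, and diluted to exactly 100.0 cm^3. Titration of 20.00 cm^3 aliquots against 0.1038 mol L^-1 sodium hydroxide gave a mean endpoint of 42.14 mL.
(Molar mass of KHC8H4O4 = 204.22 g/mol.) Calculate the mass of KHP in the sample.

KHC8H4O4 + NaOH → KNaC8H4O4 + H2O
n(NaOH) per titration = 0.04214 × 0.1038 = 4.374 × 10^-3 mol
n(KHC8H4O4) in each aliquot = 4.374 × 10^-3 mol (1:1 ratio)
n(KHC8H4O4) in the whole flask = 4.374 × 10^-3 × 100.0/20.00 = 0.02187 mol
mass of KHC8H4O4 = 0.02187 × 204.22 = 4.466 g

4.466 g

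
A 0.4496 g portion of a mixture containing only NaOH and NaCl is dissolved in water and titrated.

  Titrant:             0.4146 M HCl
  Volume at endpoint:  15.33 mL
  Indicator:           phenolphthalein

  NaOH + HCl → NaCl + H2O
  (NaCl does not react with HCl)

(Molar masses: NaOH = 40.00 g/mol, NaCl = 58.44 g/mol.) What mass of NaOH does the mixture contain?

0.2542 g

n(HCl) = 0.01533 × 0.4146 = 6.356 × 10^-3 mol
Let x = n(NaOH), y = n(NaCl).
Titrant: 1x = 6.356 × 10^-3;  mass: 40.00x + 58.44y = 0.4496
Solving, x = 6.356 × 10^-3 mol, y = 3.343 × 10^-3 mol
mass of NaOH = 6.356 × 10^-3 × 40.00 = 0.2542 g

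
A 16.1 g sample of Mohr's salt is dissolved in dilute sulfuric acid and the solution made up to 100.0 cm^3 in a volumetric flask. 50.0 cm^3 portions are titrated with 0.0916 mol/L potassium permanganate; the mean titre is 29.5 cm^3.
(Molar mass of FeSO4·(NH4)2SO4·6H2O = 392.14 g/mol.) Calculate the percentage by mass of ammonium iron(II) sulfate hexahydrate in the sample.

MnO4^- + 5 Fe^2+ + 8 H^+ → Mn^2+ + 5 Fe^3+ + 4 H2O
n(KMnO4) per titration = 0.0295 × 0.0916 = 2.70 × 10^-3 mol
From the 5:1 ratio, n(FeSO4·(NH4)2SO4·6H2O) in each aliquot = 5/1 × 2.70 × 10^-3 = 0.0135 mol
n(FeSO4·(NH4)2SO4·6H2O) in the whole flask = 0.0135 × 100.0/50.0 = 0.0270 mol
mass of FeSO4·(NH4)2SO4·6H2O = 0.0270 × 392.14 = 10.6 g
% FeSO4·(NH4)2SO4·6H2O = 10.6 / 16.1 × 100 = 65.8 %

65.8 %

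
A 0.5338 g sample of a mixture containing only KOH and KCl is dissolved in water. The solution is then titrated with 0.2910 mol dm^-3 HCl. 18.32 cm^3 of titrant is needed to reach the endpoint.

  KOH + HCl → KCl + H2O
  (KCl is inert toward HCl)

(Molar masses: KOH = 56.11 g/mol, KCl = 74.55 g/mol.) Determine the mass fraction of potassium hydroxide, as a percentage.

56.04 %

n(HCl) = 0.01832 × 0.2910 = 5.331 × 10^-3 mol
Let x = n(KOH), y = n(KCl).
Titrant: 1x = 5.331 × 10^-3;  mass: 56.11x + 74.55y = 0.5338
Solving, x = 5.331 × 10^-3 mol, y = 3.148 × 10^-3 mol
mass of KOH = 5.331 × 10^-3 × 56.11 = 0.2991 g
% KOH = 0.2991 / 0.5338 × 100 = 56.04 %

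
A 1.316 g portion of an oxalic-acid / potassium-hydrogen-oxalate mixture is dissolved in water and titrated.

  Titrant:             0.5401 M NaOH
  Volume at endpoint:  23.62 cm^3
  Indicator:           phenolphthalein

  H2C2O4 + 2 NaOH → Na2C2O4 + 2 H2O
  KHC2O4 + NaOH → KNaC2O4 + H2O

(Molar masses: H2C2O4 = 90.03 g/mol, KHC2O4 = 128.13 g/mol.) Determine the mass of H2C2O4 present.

0.1725 g

n(NaOH) = 0.02362 × 0.5401 = 0.01276 mol
Let x = n(H2C2O4), y = n(KHC2O4).
Titrant: 2x + 1y = 0.01276;  mass: 90.03x + 128.13y = 1.316
Solving, x = 1.916 × 10^-3 mol, y = 8.924 × 10^-3 mol
mass of H2C2O4 = 1.916 × 10^-3 × 90.03 = 0.1725 g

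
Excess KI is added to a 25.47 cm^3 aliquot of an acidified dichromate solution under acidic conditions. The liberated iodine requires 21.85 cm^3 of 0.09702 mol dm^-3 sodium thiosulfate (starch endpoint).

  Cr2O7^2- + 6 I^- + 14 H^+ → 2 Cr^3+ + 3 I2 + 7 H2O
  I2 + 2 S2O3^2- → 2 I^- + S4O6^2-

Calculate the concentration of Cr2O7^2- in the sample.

n(S2O3^2-) = 0.02185 × 0.09702 = 2.120 × 10^-3 mol
n(I2) = n(S2O3^2-)/2 = 1.060 × 10^-3 mol
From the 1:3 ratio, n(Cr2O7^2-) in the aliquot = 1/3 × 1.060 × 10^-3 = 3.533 × 10^-4 mol
[Cr2O7^2-] = 3.533 × 10^-4 / 0.02547 = 0.01387 mol/L

0.01387 mol/L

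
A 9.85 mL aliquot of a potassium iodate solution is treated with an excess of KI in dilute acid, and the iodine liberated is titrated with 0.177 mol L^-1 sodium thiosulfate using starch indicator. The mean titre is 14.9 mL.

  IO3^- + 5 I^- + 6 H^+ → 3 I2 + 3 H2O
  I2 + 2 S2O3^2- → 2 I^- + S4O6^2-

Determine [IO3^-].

n(S2O3^2-) = 0.0149 × 0.177 = 2.64 × 10^-3 mol
n(I2) = n(S2O3^2-)/2 = 1.32 × 10^-3 mol
From the 1:3 ratio, n(IO3^-) in the aliquot = 1/3 × 1.32 × 10^-3 = 4.40 × 10^-4 mol
[IO3^-] = 4.40 × 10^-4 / 0.00985 = 0.0446 mol/L

0.0446 mol/L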